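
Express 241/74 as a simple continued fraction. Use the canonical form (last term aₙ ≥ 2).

241 = 3·74 + 19
74 = 3·19 + 17
19 = 1·17 + 2
17 = 8·2 + 1
2 = 2·1 + 0  (stop)
So 241/74 = [3; 3, 1, 8, 2].

[3; 3, 1, 8, 2]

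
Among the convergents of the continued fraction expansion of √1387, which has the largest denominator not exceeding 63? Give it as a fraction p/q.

√1387 = [37; 4, 8, 37, 8, 4, 74, …] (period length 6).
Convergents:
  p_0/q_0 = 37/1
  p_1/q_1 = 149/4
  p_2/q_2 = 1229/33
  p_3/q_3 = 45622/1225
q_2 = 33 ≤ 63 < 1225 = q_3, so the answer is 1229/33.

1229/33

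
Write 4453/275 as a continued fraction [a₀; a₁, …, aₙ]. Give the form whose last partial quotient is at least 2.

[16; 5, 5, 3, 3]

4453 = 16×275 + 53
275 = 5×53 + 10
53 = 5×10 + 3
10 = 3×3 + 1
3 = 3×1 + 0  (stop)
So 4453/275 = [16; 5, 5, 3, 3].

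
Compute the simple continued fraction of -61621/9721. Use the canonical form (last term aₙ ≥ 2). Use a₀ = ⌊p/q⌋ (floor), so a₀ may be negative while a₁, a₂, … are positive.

-61621 = -7·9721 + 6426
9721 = 1·6426 + 3295
6426 = 1·3295 + 3131
3295 = 1·3131 + 164
3131 = 19·164 + 15
164 = 10·15 + 14
15 = 1·14 + 1
14 = 14·1 + 0  (stop)
So -61621/9721 = [-7; 1, 1, 1, 19, 10, 1, 14].

[-7; 1, 1, 1, 19, 10, 1, 14]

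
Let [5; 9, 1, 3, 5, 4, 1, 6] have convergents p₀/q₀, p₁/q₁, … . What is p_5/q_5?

Using pₖ = aₖpₖ₋₁ + pₖ₋₂, qₖ = aₖqₖ₋₁ + qₖ₋₂ (with p₋₁=1, p₋₂=0, q₋₁=0, q₋₂=1):
  k=0: a=5, p=5, q=1
  k=1: a=9, p=46, q=9
  k=2: a=1, p=51, q=10
  k=3: a=3, p=199, q=39
  k=4: a=5, p=1046, q=205
  k=5: a=4, p=4383, q=859

4383/859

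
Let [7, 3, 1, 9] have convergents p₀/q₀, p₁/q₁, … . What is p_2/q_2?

29/4

Using pₖ = aₖpₖ₋₁ + pₖ₋₂, qₖ = aₖqₖ₋₁ + qₖ₋₂ (with p₋₁=1, p₋₂=0, q₋₁=0, q₋₂=1):
  k=0: a=7, p=7, q=1
  k=1: a=3, p=22, q=3
  k=2: a=1, p=29, q=4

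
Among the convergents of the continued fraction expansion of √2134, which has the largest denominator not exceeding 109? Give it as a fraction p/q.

1894/41

√2134 = [46; 5, 8, 5, 92, …] (period length 4).
Convergents:
  p_0/q_0 = 46/1
  p_1/q_1 = 231/5
  p_2/q_2 = 1894/41
  p_3/q_3 = 9701/210
q_2 = 41 ≤ 109 < 210 = q_3, so the answer is 1894/41.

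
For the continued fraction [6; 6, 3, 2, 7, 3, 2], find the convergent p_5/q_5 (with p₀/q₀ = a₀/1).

Using pₖ = aₖpₖ₋₁ + pₖ₋₂, qₖ = aₖqₖ₋₁ + qₖ₋₂ (with p₋₁=1, p₋₂=0, q₋₁=0, q₋₂=1):
  k=0: a=6, p=6, q=1
  k=1: a=6, p=37, q=6
  k=2: a=3, p=117, q=19
  k=3: a=2, p=271, q=44
  k=4: a=7, p=2014, q=327
  k=5: a=3, p=6313, q=1025

6313/1025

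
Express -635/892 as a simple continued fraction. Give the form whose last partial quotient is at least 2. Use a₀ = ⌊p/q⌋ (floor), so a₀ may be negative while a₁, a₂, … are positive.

-635 = -1·892 + 257
892 = 3·257 + 121
257 = 2·121 + 15
121 = 8·15 + 1
15 = 15·1 + 0  (stop)
So -635/892 = [-1; 3, 2, 8, 15].

[-1; 3, 2, 8, 15]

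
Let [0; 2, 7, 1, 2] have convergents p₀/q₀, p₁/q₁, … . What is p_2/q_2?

7/15

Using pₖ = aₖpₖ₋₁ + pₖ₋₂, qₖ = aₖqₖ₋₁ + qₖ₋₂ (with p₋₁=1, p₋₂=0, q₋₁=0, q₋₂=1):
  k=0: a=0, p=0, q=1
  k=1: a=2, p=1, q=2
  k=2: a=7, p=7, q=15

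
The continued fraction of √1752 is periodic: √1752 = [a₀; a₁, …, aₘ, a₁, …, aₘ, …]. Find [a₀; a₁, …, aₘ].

[41; 1, 5, 1, 82]

a₀ = ⌊√1752⌋ = 41.
With m₀=0, d₀=1 and mₖ₊₁ = dₖaₖ − mₖ, dₖ₊₁ = (n − mₖ₊₁²)/dₖ, aₖ₊₁ = ⌊(a₀+mₖ₊₁)/dₖ₊₁⌋:
  k=1: m=41, d=71, a=1
  k=2: m=30, d=12, a=5
  k=3: m=30, d=71, a=1
  k=4: m=41, d=1, a=82
d=1 and a=2a₀=82 at k=4, so the next step gives (m, d) = (41, 71) again — its k=1 value — and the period has length 4.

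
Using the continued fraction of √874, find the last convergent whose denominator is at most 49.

473/16

√874 = [29; 1, 1, 3, 2, 3, 1, 1, 58, …] (period length 8).
Convergents:
  p_0/q_0 = 29/1
  p_1/q_1 = 30/1
  p_2/q_2 = 59/2
  p_3/q_3 = 207/7
  p_4/q_4 = 473/16
  p_5/q_5 = 1626/55
q_4 = 16 ≤ 49 < 55 = q_5, so the answer is 473/16.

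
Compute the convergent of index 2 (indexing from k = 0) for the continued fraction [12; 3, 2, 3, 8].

Using pₖ = aₖpₖ₋₁ + pₖ₋₂, qₖ = aₖqₖ₋₁ + qₖ₋₂ (with p₋₁=1, p₋₂=0, q₋₁=0, q₋₂=1):
  k=0: a=12, p=12, q=1
  k=1: a=3, p=37, q=3
  k=2: a=2, p=86, q=7

86/7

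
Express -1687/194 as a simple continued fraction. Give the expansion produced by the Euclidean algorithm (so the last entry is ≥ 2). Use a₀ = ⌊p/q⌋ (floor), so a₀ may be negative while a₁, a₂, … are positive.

-1687 = -9·194 + 59
194 = 3·59 + 17
59 = 3·17 + 8
17 = 2·8 + 1
8 = 8·1 + 0  (stop)
So -1687/194 = [-9; 3, 3, 2, 8].

[-9; 3, 3, 2, 8]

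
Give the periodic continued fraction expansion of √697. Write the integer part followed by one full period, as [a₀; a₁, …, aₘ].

a₀ = ⌊√697⌋ = 26.

[26; 2, 2, 52]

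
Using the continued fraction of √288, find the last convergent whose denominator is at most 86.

577/34

√288 = [16; 1, 32, …] (period length 2).
Convergents:
  p_0/q_0 = 16/1
  p_1/q_1 = 17/1
  p_2/q_2 = 560/33
  p_3/q_3 = 577/34
  p_4/q_4 = 19024/1121
q_3 = 34 ≤ 86 < 1121 = q_4, so the answer is 577/34.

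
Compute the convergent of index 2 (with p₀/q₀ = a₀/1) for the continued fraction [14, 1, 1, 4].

Using pₖ = aₖpₖ₋₁ + pₖ₋₂, qₖ = aₖqₖ₋₁ + qₖ₋₂ (with p₋₁=1, p₋₂=0, q₋₁=0, q₋₂=1):
  k=0: a=14, p=14, q=1
  k=1: a=1, p=15, q=1
  k=2: a=1, p=29, q=2

29/2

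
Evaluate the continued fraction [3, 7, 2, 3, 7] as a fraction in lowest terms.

Fold from the inside: start with 7/1.
  3 + 1/7 = 22/7
  2 + 7/22 = 51/22
  7 + 22/51 = 379/51
  3 + 51/379 = 1188/379

1188/379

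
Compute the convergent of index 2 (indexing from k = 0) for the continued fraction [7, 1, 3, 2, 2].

31/4

Using pₖ = aₖpₖ₋₁ + pₖ₋₂, qₖ = aₖqₖ₋₁ + qₖ₋₂ (with p₋₁=1, p₋₂=0, q₋₁=0, q₋₂=1):
  k=0: a=7, p=7, q=1
  k=1: a=1, p=8, q=1
  k=2: a=3, p=31, q=4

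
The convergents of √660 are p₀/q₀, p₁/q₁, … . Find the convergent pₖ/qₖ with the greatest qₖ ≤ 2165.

√660 = [25; 1, 2, 4, 2, 1, 50, …] (period length 6).
Convergents:
  p_0/q_0 = 25/1
  p_1/q_1 = 26/1
  p_2/q_2 = 77/3
  p_3/q_3 = 334/13
  p_4/q_4 = 745/29
  p_5/q_5 = 1079/42
  p_6/q_6 = 54695/2129
  p_7/q_7 = 55774/2171
q_6 = 2129 ≤ 2165 < 2171 = q_7, so the answer is 54695/2129.

54695/2129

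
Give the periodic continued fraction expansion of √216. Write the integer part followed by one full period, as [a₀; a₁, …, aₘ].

[14; 1, 2, 3, 2, 1, 28]

a₀ = ⌊√216⌋ = 14.
With m₀=0, d₀=1 and mₖ₊₁ = dₖaₖ − mₖ, dₖ₊₁ = (n − mₖ₊₁²)/dₖ, aₖ₊₁ = ⌊(a₀+mₖ₊₁)/dₖ₊₁⌋:
  k=1: m=14, d=20, a=1
  k=2: m=6, d=9, a=2
  k=3: m=12, d=8, a=3
  k=4: m=12, d=9, a=2
  k=5: m=6, d=20, a=1
  k=6: m=14, d=1, a=28
d=1 and a=2a₀=28 at k=6, so the next step gives (m, d) = (14, 20) again — its k=1 value — and the period has length 6.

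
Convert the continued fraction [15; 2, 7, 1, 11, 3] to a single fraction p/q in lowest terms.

9638/623

Using pₖ = aₖpₖ₋₁ + pₖ₋₂ and qₖ = aₖqₖ₋₁ + qₖ₋₂:
  k=0: a=15, p=15, q=1
  k=1: a=2, p=31, q=2
  k=2: a=7, p=232, q=15
  k=3: a=1, p=263, q=17
  k=4: a=11, p=3125, q=202
  k=5: a=3, p=9638, q=623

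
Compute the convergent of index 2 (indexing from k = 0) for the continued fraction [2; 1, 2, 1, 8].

Using pₖ = aₖpₖ₋₁ + pₖ₋₂, qₖ = aₖqₖ₋₁ + qₖ₋₂ (with p₋₁=1, p₋₂=0, q₋₁=0, q₋₂=1):
  k=0: a=2, p=2, q=1
  k=1: a=1, p=3, q=1
  k=2: a=2, p=8, q=3

8/3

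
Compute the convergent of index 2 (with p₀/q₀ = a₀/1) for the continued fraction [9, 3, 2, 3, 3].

Using pₖ = aₖpₖ₋₁ + pₖ₋₂, qₖ = aₖqₖ₋₁ + qₖ₋₂ (with p₋₁=1, p₋₂=0, q₋₁=0, q₋₂=1):
  k=0: a=9, p=9, q=1
  k=1: a=3, p=28, q=3
  k=2: a=2, p=65, q=7

65/7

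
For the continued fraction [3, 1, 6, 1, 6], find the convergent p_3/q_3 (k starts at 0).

31/8

Using pₖ = aₖpₖ₋₁ + pₖ₋₂, qₖ = aₖqₖ₋₁ + qₖ₋₂ (with p₋₁=1, p₋₂=0, q₋₁=0, q₋₂=1):
  k=0: a=3, p=3, q=1
  k=1: a=1, p=4, q=1
  k=2: a=6, p=27, q=7
  k=3: a=1, p=31, q=8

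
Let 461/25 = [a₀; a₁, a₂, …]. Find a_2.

3

461 = 18·25 + 11   →  a_0 = 18
25 = 2·11 + 3   →  a_1 = 2
11 = 3·3 + 2   →  a_2 = 3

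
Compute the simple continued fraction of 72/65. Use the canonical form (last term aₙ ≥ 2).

[1; 9, 3, 2]

72 = 1·65 + 7
65 = 9·7 + 2
7 = 3·2 + 1
2 = 2·1 + 0  (stop)
So 72/65 = [1; 9, 3, 2].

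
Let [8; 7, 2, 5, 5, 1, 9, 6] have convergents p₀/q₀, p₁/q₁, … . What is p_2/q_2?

122/15

Using pₖ = aₖpₖ₋₁ + pₖ₋₂, qₖ = aₖqₖ₋₁ + qₖ₋₂ (with p₋₁=1, p₋₂=0, q₋₁=0, q₋₂=1):
  k=0: a=8, p=8, q=1
  k=1: a=7, p=57, q=7
  k=2: a=2, p=122, q=15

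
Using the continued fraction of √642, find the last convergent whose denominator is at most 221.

1951/77

√642 = [25; 2, 1, 24, 1, 2, 50, …] (period length 6).
Convergents:
  p_0/q_0 = 25/1
  p_1/q_1 = 51/2
  p_2/q_2 = 76/3
  p_3/q_3 = 1875/74
  p_4/q_4 = 1951/77
  p_5/q_5 = 5777/228
q_4 = 77 ≤ 221 < 228 = q_5, so the answer is 1951/77.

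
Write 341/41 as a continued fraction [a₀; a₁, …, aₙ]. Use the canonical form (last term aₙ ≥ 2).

341 = 8·41 + 13
41 = 3·13 + 2
13 = 6·2 + 1
2 = 2·1 + 0  (stop)
So 341/41 = [8; 3, 6, 2].

[8; 3, 6, 2]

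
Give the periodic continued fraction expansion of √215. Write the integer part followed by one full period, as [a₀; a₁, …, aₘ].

[14; 1, 1, 1, 28]

a₀ = ⌊√215⌋ = 14.
With m₀=0, d₀=1 and mₖ₊₁ = dₖaₖ − mₖ, dₖ₊₁ = (n − mₖ₊₁²)/dₖ, aₖ₊₁ = ⌊(a₀+mₖ₊₁)/dₖ₊₁⌋:
  k=1: m=14, d=19, a=1
  k=2: m=5, d=10, a=1
  k=3: m=5, d=19, a=1
  k=4: m=14, d=1, a=28
d=1 and a=2a₀=28 at k=4, so the next step gives (m, d) = (14, 19) again — its k=1 value — and the period has length 4.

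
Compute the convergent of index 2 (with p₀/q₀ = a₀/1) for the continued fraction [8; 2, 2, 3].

Using pₖ = aₖpₖ₋₁ + pₖ₋₂, qₖ = aₖqₖ₋₁ + qₖ₋₂ (with p₋₁=1, p₋₂=0, q₋₁=0, q₋₂=1):
  k=0: a=8, p=8, q=1
  k=1: a=2, p=17, q=2
  k=2: a=2, p=42, q=5

42/5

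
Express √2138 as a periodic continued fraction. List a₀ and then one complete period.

[46; 4, 5, 5, 4, 92]

a₀ = ⌊√2138⌋ = 46.
With m₀=0, d₀=1 and mₖ₊₁ = dₖaₖ − mₖ, dₖ₊₁ = (n − mₖ₊₁²)/dₖ, aₖ₊₁ = ⌊(a₀+mₖ₊₁)/dₖ₊₁⌋:
  k=1: m=46, d=22, a=4
  k=2: m=42, d=17, a=5
  k=3: m=43, d=17, a=5
  k=4: m=42, d=22, a=4
  k=5: m=46, d=1, a=92
d=1 and a=2a₀=92 at k=5, so the next step gives (m, d) = (46, 22) again — its k=1 value — and the period has length 5.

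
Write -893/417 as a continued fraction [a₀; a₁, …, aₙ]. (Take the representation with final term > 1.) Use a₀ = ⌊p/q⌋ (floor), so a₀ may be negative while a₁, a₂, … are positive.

-893 = -3*417 + 358
417 = 1*358 + 59
358 = 6*59 + 4
59 = 14*4 + 3
4 = 1*3 + 1
3 = 3*1 + 0  (stop)
So -893/417 = [-3; 1, 6, 14, 1, 3].

[-3; 1, 6, 14, 1, 3]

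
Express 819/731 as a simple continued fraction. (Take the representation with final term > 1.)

819 = 1×731 + 88
731 = 8×88 + 27
88 = 3×27 + 7
27 = 3×7 + 6
7 = 1×6 + 1
6 = 6×1 + 0  (stop)
So 819/731 = [1; 8, 3, 3, 1, 6].

[1; 8, 3, 3, 1, 6]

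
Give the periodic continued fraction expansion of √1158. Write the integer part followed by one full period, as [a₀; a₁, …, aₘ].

[34; 34, 68]

a₀ = ⌊√1158⌋ = 34.
With m₀=0, d₀=1 and mₖ₊₁ = dₖaₖ − mₖ, dₖ₊₁ = (n − mₖ₊₁²)/dₖ, aₖ₊₁ = ⌊(a₀+mₖ₊₁)/dₖ₊₁⌋:
  k=1: m=34, d=2, a=34
  k=2: m=34, d=1, a=68
d=1 and a=2a₀=68 at k=2, so the next step gives (m, d) = (34, 2) again — its k=1 value — and the period has length 2.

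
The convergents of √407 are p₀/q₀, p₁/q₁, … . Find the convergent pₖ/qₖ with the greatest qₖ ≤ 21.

343/17

√407 = [20; 5, 1, 2, 1, 5, 40, …] (period length 6).
Convergents:
  p_0/q_0 = 20/1
  p_1/q_1 = 101/5
  p_2/q_2 = 121/6
  p_3/q_3 = 343/17
  p_4/q_4 = 464/23
q_3 = 17 ≤ 21 < 23 = q_4, so the answer is 343/17.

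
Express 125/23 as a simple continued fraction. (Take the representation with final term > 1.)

125 = 5×23 + 10
23 = 2×10 + 3
10 = 3×3 + 1
3 = 3×1 + 0  (stop)
So 125/23 = [5; 2, 3, 3].

[5; 2, 3, 3]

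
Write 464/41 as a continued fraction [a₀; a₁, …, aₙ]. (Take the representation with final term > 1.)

[11; 3, 6, 2]

464 = 11·41 + 13
41 = 3·13 + 2
13 = 6·2 + 1
2 = 2·1 + 0  (stop)
So 464/41 = [11; 3, 6, 2].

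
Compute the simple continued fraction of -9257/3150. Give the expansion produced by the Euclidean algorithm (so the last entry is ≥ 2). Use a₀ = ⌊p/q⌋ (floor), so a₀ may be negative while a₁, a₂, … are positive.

[-3; 16, 3, 8, 1, 6]

-9257 = -3*3150 + 193
3150 = 16*193 + 62
193 = 3*62 + 7
62 = 8*7 + 6
7 = 1*6 + 1
6 = 6*1 + 0  (stop)
So -9257/3150 = [-3; 16, 3, 8, 1, 6].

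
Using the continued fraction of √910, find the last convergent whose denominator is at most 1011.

10890/361

√910 = [30; 6, 60, …] (period length 2).
Convergents:
  p_0/q_0 = 30/1
  p_1/q_1 = 181/6
  p_2/q_2 = 10890/361
  p_3/q_3 = 65521/2172
q_2 = 361 ≤ 1011 < 2172 = q_3, so the answer is 10890/361.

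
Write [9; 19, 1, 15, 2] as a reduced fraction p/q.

5955/658

Using pₖ = aₖpₖ₋₁ + pₖ₋₂ and qₖ = aₖqₖ₋₁ + qₖ₋₂:
  k=0: a=9, p=9, q=1
  k=1: a=19, p=172, q=19
  k=2: a=1, p=181, q=20
  k=3: a=15, p=2887, q=319
  k=4: a=2, p=5955, q=658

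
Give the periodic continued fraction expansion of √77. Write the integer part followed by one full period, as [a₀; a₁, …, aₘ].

a₀ = ⌊√77⌋ = 8.
With m₀=0, d₀=1 and mₖ₊₁ = dₖaₖ − mₖ, dₖ₊₁ = (n − mₖ₊₁²)/dₖ, aₖ₊₁ = ⌊(a₀+mₖ₊₁)/dₖ₊₁⌋:
  k=1: m=8, d=13, a=1
  k=2: m=5, d=4, a=3
  k=3: m=7, d=7, a=2
  k=4: m=7, d=4, a=3
  k=5: m=5, d=13, a=1
  k=6: m=8, d=1, a=16
d=1 and a=2a₀=16 at k=6, so the next step gives (m, d) = (8, 13) again — its k=1 value — and the period has length 6.

[8; 1, 3, 2, 3, 1, 16]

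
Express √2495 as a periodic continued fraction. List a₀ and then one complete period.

a₀ = ⌊√2495⌋ = 49.
With m₀=0, d₀=1 and mₖ₊₁ = dₖaₖ − mₖ, dₖ₊₁ = (n − mₖ₊₁²)/dₖ, aₖ₊₁ = ⌊(a₀+mₖ₊₁)/dₖ₊₁⌋:
  k=1: m=49, d=94, a=1
  k=2: m=45, d=5, a=18
  k=3: m=45, d=94, a=1
  k=4: m=49, d=1, a=98
d=1 and a=2a₀=98 at k=4, so the next step gives (m, d) = (49, 94) again — its k=1 value — and the period has length 4.

[49; 1, 18, 1, 98]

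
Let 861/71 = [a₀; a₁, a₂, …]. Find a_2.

861 = 12·71 + 9   →  a_0 = 12
71 = 7·9 + 8   →  a_1 = 7
9 = 1·8 + 1   →  a_2 = 1

1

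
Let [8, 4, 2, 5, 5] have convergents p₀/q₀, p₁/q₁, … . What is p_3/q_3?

Using pₖ = aₖpₖ₋₁ + pₖ₋₂, qₖ = aₖqₖ₋₁ + qₖ₋₂ (with p₋₁=1, p₋₂=0, q₋₁=0, q₋₂=1):
  k=0: a=8, p=8, q=1
  k=1: a=4, p=33, q=4
  k=2: a=2, p=74, q=9
  k=3: a=5, p=403, q=49

403/49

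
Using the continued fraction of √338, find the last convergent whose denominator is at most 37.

√338 = [18; 2, 1, 1, 2, 36, …] (period length 5).
Convergents:
  p_0/q_0 = 18/1
  p_1/q_1 = 37/2
  p_2/q_2 = 55/3
  p_3/q_3 = 92/5
  p_4/q_4 = 239/13
  p_5/q_5 = 8696/473
q_4 = 13 ≤ 37 < 473 = q_5, so the answer is 239/13.

239/13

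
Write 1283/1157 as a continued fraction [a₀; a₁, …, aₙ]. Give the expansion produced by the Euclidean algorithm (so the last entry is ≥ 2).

1283 = 1*1157 + 126
1157 = 9*126 + 23
126 = 5*23 + 11
23 = 2*11 + 1
11 = 11*1 + 0  (stop)
So 1283/1157 = [1; 9, 5, 2, 11].

[1; 9, 5, 2, 11]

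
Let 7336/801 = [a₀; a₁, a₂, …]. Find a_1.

6

7336 = 9·801 + 127   →  a_0 = 9
801 = 6·127 + 39   →  a_1 = 6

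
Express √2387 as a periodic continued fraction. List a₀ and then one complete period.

[48; 1, 5, 1, 96]

a₀ = ⌊√2387⌋ = 48.
With m₀=0, d₀=1 and mₖ₊₁ = dₖaₖ − mₖ, dₖ₊₁ = (n − mₖ₊₁²)/dₖ, aₖ₊₁ = ⌊(a₀+mₖ₊₁)/dₖ₊₁⌋:
  k=1: m=48, d=83, a=1
  k=2: m=35, d=14, a=5
  k=3: m=35, d=83, a=1
  k=4: m=48, d=1, a=96
d=1 and a=2a₀=96 at k=4, so the next step gives (m, d) = (48, 83) again — its k=1 value — and the period has length 4.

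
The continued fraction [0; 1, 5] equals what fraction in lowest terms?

5/6

Fold from the inside: start with 5/1.
  1 + 1/5 = 6/5
  0 + 5/6 = 5/6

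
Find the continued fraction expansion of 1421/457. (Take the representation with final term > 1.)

[3; 9, 7, 7]

1421 = 3*457 + 50
457 = 9*50 + 7
50 = 7*7 + 1
7 = 7*1 + 0  (stop)
So 1421/457 = [3; 9, 7, 7].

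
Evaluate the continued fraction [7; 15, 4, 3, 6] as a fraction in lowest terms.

8825/1249

Using pₖ = aₖpₖ₋₁ + pₖ₋₂ and qₖ = aₖqₖ₋₁ + qₖ₋₂:
  k=0: a=7, p=7, q=1
  k=1: a=15, p=106, q=15
  k=2: a=4, p=431, q=61
  k=3: a=3, p=1399, q=198
  k=4: a=6, p=8825, q=1249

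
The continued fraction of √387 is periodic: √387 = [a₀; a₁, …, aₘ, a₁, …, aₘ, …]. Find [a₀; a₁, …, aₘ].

[19; 1, 2, 19, 2, 1, 38]

a₀ = ⌊√387⌋ = 19.
With m₀=0, d₀=1 and mₖ₊₁ = dₖaₖ − mₖ, dₖ₊₁ = (n − mₖ₊₁²)/dₖ, aₖ₊₁ = ⌊(a₀+mₖ₊₁)/dₖ₊₁⌋:
  k=1: m=19, d=26, a=1
  k=2: m=7, d=13, a=2
  k=3: m=19, d=2, a=19
  k=4: m=19, d=13, a=2
  k=5: m=7, d=26, a=1
  k=6: m=19, d=1, a=38
d=1 and a=2a₀=38 at k=6, so the next step gives (m, d) = (19, 26) again — its k=1 value — and the period has length 6.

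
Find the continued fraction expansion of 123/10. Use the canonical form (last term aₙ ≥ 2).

[12; 3, 3]

123 = 12×10 + 3
10 = 3×3 + 1
3 = 3×1 + 0  (stop)
So 123/10 = [12; 3, 3].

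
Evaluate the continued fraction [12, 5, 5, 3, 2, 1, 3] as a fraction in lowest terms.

Fold from the inside: start with 3/1.
  1 + 1/3 = 4/3
  2 + 3/4 = 11/4
  3 + 4/11 = 37/11
  5 + 11/37 = 196/37
  5 + 37/196 = 1017/196
  12 + 196/1017 = 12400/1017

12400/1017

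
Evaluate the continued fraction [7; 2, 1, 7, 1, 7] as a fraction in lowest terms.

Fold from the inside: start with 7/1.
  1 + 1/7 = 8/7
  7 + 7/8 = 63/8
  1 + 8/63 = 71/63
  2 + 63/71 = 205/71
  7 + 71/205 = 1506/205

1506/205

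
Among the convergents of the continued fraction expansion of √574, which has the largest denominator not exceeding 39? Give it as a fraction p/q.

575/24

√574 = [23; 1, 22, 1, 46, …] (period length 4).
Convergents:
  p_0/q_0 = 23/1
  p_1/q_1 = 24/1
  p_2/q_2 = 551/23
  p_3/q_3 = 575/24
  p_4/q_4 = 27001/1127
q_3 = 24 ≤ 39 < 1127 = q_4, so the answer is 575/24.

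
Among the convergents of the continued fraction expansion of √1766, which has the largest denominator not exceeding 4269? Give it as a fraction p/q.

√1766 = [42; 42, 84, …] (period length 2).
Convergents:
  p_0/q_0 = 42/1
  p_1/q_1 = 1765/42
  p_2/q_2 = 148302/3529
  p_3/q_3 = 6230449/148260
q_2 = 3529 ≤ 4269 < 148260 = q_3, so the answer is 148302/3529.

148302/3529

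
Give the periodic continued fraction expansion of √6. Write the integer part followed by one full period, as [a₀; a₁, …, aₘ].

a₀ = ⌊√6⌋ = 2.
With m₀=0, d₀=1 and mₖ₊₁ = dₖaₖ − mₖ, dₖ₊₁ = (n − mₖ₊₁²)/dₖ, aₖ₊₁ = ⌊(a₀+mₖ₊₁)/dₖ₊₁⌋:
  k=1: m=2, d=2, a=2
  k=2: m=2, d=1, a=4
d=1 and a=2a₀=4 at k=2, so the next step gives (m, d) = (2, 2) again — its k=1 value — and the period has length 2.

[2; 2, 4]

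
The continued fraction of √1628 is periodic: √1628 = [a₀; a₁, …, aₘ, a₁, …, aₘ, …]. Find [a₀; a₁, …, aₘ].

a₀ = ⌊√1628⌋ = 40.
With m₀=0, d₀=1 and mₖ₊₁ = dₖaₖ − mₖ, dₖ₊₁ = (n − mₖ₊₁²)/dₖ, aₖ₊₁ = ⌊(a₀+mₖ₊₁)/dₖ₊₁⌋:
  k=1: m=40, d=28, a=2
  k=2: m=16, d=49, a=1
  k=3: m=33, d=11, a=6
  k=4: m=33, d=49, a=1
  k=5: m=16, d=28, a=2
  k=6: m=40, d=1, a=80
d=1 and a=2a₀=80 at k=6, so the next step gives (m, d) = (40, 28) again — its k=1 value — and the period has length 6.

[40; 2, 1, 6, 1, 2, 80]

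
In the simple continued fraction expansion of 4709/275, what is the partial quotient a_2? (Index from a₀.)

4709 = 17·275 + 34   →  a_0 = 17
275 = 8·34 + 3   →  a_1 = 8
34 = 11·3 + 1   →  a_2 = 11

11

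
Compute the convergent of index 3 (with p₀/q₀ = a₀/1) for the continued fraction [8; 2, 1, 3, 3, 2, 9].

Using pₖ = aₖpₖ₋₁ + pₖ₋₂, qₖ = aₖqₖ₋₁ + qₖ₋₂ (with p₋₁=1, p₋₂=0, q₋₁=0, q₋₂=1):
  k=0: a=8, p=8, q=1
  k=1: a=2, p=17, q=2
  k=2: a=1, p=25, q=3
  k=3: a=3, p=92, q=11

92/11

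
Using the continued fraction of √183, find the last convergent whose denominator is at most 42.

487/36

√183 = [13; 1, 1, 8, 1, 1, 26, …] (period length 6).
Convergents:
  p_0/q_0 = 13/1
  p_1/q_1 = 14/1
  p_2/q_2 = 27/2
  p_3/q_3 = 230/17
  p_4/q_4 = 257/19
  p_5/q_5 = 487/36
  p_6/q_6 = 12919/955
q_5 = 36 ≤ 42 < 955 = q_6, so the answer is 487/36.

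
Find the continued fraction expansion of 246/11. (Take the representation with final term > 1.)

246 = 22·11 + 4
11 = 2·4 + 3
4 = 1·3 + 1
3 = 3·1 + 0  (stop)
So 246/11 = [22; 2, 1, 3].

[22; 2, 1, 3]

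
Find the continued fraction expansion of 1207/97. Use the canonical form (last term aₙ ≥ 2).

[12; 2, 3, 1, 10]

1207 = 12*97 + 43
97 = 2*43 + 11
43 = 3*11 + 10
11 = 1*10 + 1
10 = 10*1 + 0  (stop)
So 1207/97 = [12; 2, 3, 1, 10].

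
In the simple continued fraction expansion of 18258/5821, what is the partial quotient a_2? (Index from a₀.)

3

18258 = 3·5821 + 795   →  a_0 = 3
5821 = 7·795 + 256   →  a_1 = 7
795 = 3·256 + 27   →  a_2 = 3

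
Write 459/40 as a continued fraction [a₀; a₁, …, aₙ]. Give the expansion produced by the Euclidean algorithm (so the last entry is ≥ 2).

[11; 2, 9, 2]

459 = 11*40 + 19
40 = 2*19 + 2
19 = 9*2 + 1
2 = 2*1 + 0  (stop)
So 459/40 = [11; 2, 9, 2].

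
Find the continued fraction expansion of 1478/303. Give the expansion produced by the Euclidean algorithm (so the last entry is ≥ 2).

1478 = 4*303 + 266
303 = 1*266 + 37
266 = 7*37 + 7
37 = 5*7 + 2
7 = 3*2 + 1
2 = 2*1 + 0  (stop)
So 1478/303 = [4; 1, 7, 5, 3, 2].

[4; 1, 7, 5, 3, 2]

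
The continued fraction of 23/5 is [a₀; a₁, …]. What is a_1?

1

23 = 4·5 + 3   →  a_0 = 4
5 = 1·3 + 2   →  a_1 = 1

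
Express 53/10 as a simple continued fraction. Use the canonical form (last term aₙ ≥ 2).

[5; 3, 3]

53 = 5*10 + 3
10 = 3*3 + 1
3 = 3*1 + 0  (stop)
So 53/10 = [5; 3, 3].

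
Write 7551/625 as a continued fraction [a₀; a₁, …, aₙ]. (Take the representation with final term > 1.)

7551 = 12×625 + 51
625 = 12×51 + 13
51 = 3×13 + 12
13 = 1×12 + 1
12 = 12×1 + 0  (stop)
So 7551/625 = [12; 12, 3, 1, 12].

[12; 12, 3, 1, 12]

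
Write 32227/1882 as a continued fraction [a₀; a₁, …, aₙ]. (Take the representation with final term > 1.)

[17; 8, 12, 1, 17]

32227 = 17*1882 + 233
1882 = 8*233 + 18
233 = 12*18 + 17
18 = 1*17 + 1
17 = 17*1 + 0  (stop)
So 32227/1882 = [17; 8, 12, 1, 17].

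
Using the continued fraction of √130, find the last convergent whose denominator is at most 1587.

6499/570

√130 = [11; 2, 2, 22, …] (period length 3).
Convergents:
  p_0/q_0 = 11/1
  p_1/q_1 = 23/2
  p_2/q_2 = 57/5
  p_3/q_3 = 1277/112
  p_4/q_4 = 2611/229
  p_5/q_5 = 6499/570
  p_6/q_6 = 145589/12769
q_5 = 570 ≤ 1587 < 12769 = q_6, so the answer is 6499/570.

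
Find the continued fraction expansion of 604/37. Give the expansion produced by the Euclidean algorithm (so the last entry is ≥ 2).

604 = 16*37 + 12
37 = 3*12 + 1
12 = 12*1 + 0  (stop)
So 604/37 = [16; 3, 12].

[16; 3, 12]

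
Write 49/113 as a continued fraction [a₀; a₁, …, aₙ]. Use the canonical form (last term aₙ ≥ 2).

[0; 2, 3, 3, 1, 3]

49 = 0×113 + 49
113 = 2×49 + 15
49 = 3×15 + 4
15 = 3×4 + 3
4 = 1×3 + 1
3 = 3×1 + 0  (stop)
So 49/113 = [0; 2, 3, 3, 1, 3].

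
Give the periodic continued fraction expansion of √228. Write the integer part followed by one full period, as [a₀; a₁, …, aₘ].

[15; 10, 30]

a₀ = ⌊√228⌋ = 15.
With m₀=0, d₀=1 and mₖ₊₁ = dₖaₖ − mₖ, dₖ₊₁ = (n − mₖ₊₁²)/dₖ, aₖ₊₁ = ⌊(a₀+mₖ₊₁)/dₖ₊₁⌋:
  k=1: m=15, d=3, a=10
  k=2: m=15, d=1, a=30
d=1 and a=2a₀=30 at k=2, so the next step gives (m, d) = (15, 3) again — its k=1 value — and the period has length 2.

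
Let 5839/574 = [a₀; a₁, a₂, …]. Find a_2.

1

5839 = 10·574 + 99   →  a_0 = 10
574 = 5·99 + 79   →  a_1 = 5
99 = 1·79 + 20   →  a_2 = 1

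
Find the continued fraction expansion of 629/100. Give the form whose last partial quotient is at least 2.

[6; 3, 2, 4, 3]

629 = 6×100 + 29
100 = 3×29 + 13
29 = 2×13 + 3
13 = 4×3 + 1
3 = 3×1 + 0  (stop)
So 629/100 = [6; 3, 2, 4, 3].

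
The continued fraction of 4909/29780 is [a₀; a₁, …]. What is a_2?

15

4909 = 0·29780 + 4909   →  a_0 = 0
29780 = 6·4909 + 326   →  a_1 = 6
4909 = 15·326 + 19   →  a_2 = 15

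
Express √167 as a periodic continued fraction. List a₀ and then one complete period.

[12; 1, 11, 1, 24]

a₀ = ⌊√167⌋ = 12.
With m₀=0, d₀=1 and mₖ₊₁ = dₖaₖ − mₖ, dₖ₊₁ = (n − mₖ₊₁²)/dₖ, aₖ₊₁ = ⌊(a₀+mₖ₊₁)/dₖ₊₁⌋:
  k=1: m=12, d=23, a=1
  k=2: m=11, d=2, a=11
  k=3: m=11, d=23, a=1
  k=4: m=12, d=1, a=24
d=1 and a=2a₀=24 at k=4, so the next step gives (m, d) = (12, 23) again — its k=1 value — and the period has length 4.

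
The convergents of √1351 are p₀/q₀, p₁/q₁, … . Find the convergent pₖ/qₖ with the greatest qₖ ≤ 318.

6175/168

√1351 = [36; 1, 3, 10, 3, 1, 72, …] (period length 6).
Convergents:
  p_0/q_0 = 36/1
  p_1/q_1 = 37/1
  p_2/q_2 = 147/4
  p_3/q_3 = 1507/41
  p_4/q_4 = 4668/127
  p_5/q_5 = 6175/168
  p_6/q_6 = 449268/12223
q_5 = 168 ≤ 318 < 12223 = q_6, so the answer is 6175/168.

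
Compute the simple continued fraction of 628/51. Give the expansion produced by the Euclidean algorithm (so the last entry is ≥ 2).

628 = 12·51 + 16
51 = 3·16 + 3
16 = 5·3 + 1
3 = 3·1 + 0  (stop)
So 628/51 = [12; 3, 5, 3].

[12; 3, 5, 3]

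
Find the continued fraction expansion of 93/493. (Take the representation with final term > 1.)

93 = 0*493 + 93
493 = 5*93 + 28
93 = 3*28 + 9
28 = 3*9 + 1
9 = 9*1 + 0  (stop)
So 93/493 = [0; 5, 3, 3, 9].

[0; 5, 3, 3, 9]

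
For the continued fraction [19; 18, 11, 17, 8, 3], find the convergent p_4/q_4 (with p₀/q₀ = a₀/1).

Using pₖ = aₖpₖ₋₁ + pₖ₋₂, qₖ = aₖqₖ₋₁ + qₖ₋₂ (with p₋₁=1, p₋₂=0, q₋₁=0, q₋₂=1):
  k=0: a=19, p=19, q=1
  k=1: a=18, p=343, q=18
  k=2: a=11, p=3792, q=199
  k=3: a=17, p=64807, q=3401
  k=4: a=8, p=522248, q=27407

522248/27407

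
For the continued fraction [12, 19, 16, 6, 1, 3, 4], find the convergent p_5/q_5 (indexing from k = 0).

Using pₖ = aₖpₖ₋₁ + pₖ₋₂, qₖ = aₖqₖ₋₁ + qₖ₋₂ (with p₋₁=1, p₋₂=0, q₋₁=0, q₋₂=1):
  k=0: a=12, p=12, q=1
  k=1: a=19, p=229, q=19
  k=2: a=16, p=3676, q=305
  k=3: a=6, p=22285, q=1849
  k=4: a=1, p=25961, q=2154
  k=5: a=3, p=100168, q=8311

100168/8311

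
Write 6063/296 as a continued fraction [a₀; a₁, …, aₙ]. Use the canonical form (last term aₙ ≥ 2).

[20; 2, 14, 3, 3]

6063 = 20×296 + 143
296 = 2×143 + 10
143 = 14×10 + 3
10 = 3×3 + 1
3 = 3×1 + 0  (stop)
So 6063/296 = [20; 2, 14, 3, 3].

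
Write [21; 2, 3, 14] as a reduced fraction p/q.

2143/100

Using pₖ = aₖpₖ₋₁ + pₖ₋₂ and qₖ = aₖqₖ₋₁ + qₖ₋₂:
  k=0: a=21, p=21, q=1
  k=1: a=2, p=43, q=2
  k=2: a=3, p=150, q=7
  k=3: a=14, p=2143, q=100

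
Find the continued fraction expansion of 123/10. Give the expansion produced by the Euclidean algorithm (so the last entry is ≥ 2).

123 = 12·10 + 3
10 = 3·3 + 1
3 = 3·1 + 0  (stop)
So 123/10 = [12; 3, 3].

[12; 3, 3]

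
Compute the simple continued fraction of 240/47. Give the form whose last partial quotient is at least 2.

[5; 9, 2, 2]

240 = 5×47 + 5
47 = 9×5 + 2
5 = 2×2 + 1
2 = 2×1 + 0  (stop)
So 240/47 = [5; 9, 2, 2].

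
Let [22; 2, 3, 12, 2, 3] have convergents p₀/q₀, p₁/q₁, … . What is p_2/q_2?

Using pₖ = aₖpₖ₋₁ + pₖ₋₂, qₖ = aₖqₖ₋₁ + qₖ₋₂ (with p₋₁=1, p₋₂=0, q₋₁=0, q₋₂=1):
  k=0: a=22, p=22, q=1
  k=1: a=2, p=45, q=2
  k=2: a=3, p=157, q=7

157/7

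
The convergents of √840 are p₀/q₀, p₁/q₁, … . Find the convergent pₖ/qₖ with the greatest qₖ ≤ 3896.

97469/3363

√840 = [28; 1, 56, …] (period length 2).
Convergents:
  p_0/q_0 = 28/1
  p_1/q_1 = 29/1
  p_2/q_2 = 1652/57
  p_3/q_3 = 1681/58
  p_4/q_4 = 95788/3305
  p_5/q_5 = 97469/3363
  p_6/q_6 = 5554052/191633
q_5 = 3363 ≤ 3896 < 191633 = q_6, so the answer is 97469/3363.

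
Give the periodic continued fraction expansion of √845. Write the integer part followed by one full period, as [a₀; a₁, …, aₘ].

a₀ = ⌊√845⌋ = 29.
With m₀=0, d₀=1 and mₖ₊₁ = dₖaₖ − mₖ, dₖ₊₁ = (n − mₖ₊₁²)/dₖ, aₖ₊₁ = ⌊(a₀+mₖ₊₁)/dₖ₊₁⌋:
  k=1: m=29, d=4, a=14
  k=2: m=27, d=29, a=1
  k=3: m=2, d=29, a=1
  k=4: m=27, d=4, a=14
  k=5: m=29, d=1, a=58
d=1 and a=2a₀=58 at k=5, so the next step gives (m, d) = (29, 4) again — its k=1 value — and the period has length 5.

[29; 14, 1, 1, 14, 58]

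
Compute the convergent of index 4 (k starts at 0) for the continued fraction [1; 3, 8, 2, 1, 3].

Using pₖ = aₖpₖ₋₁ + pₖ₋₂, qₖ = aₖqₖ₋₁ + qₖ₋₂ (with p₋₁=1, p₋₂=0, q₋₁=0, q₋₂=1):
  k=0: a=1, p=1, q=1
  k=1: a=3, p=4, q=3
  k=2: a=8, p=33, q=25
  k=3: a=2, p=70, q=53
  k=4: a=1, p=103, q=78

103/78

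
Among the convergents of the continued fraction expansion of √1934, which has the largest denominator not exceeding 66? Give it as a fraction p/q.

1935/44

√1934 = [43; 1, 42, 1, 86, …] (period length 4).
Convergents:
  p_0/q_0 = 43/1
  p_1/q_1 = 44/1
  p_2/q_2 = 1891/43
  p_3/q_3 = 1935/44
  p_4/q_4 = 168301/3827
q_3 = 44 ≤ 66 < 3827 = q_4, so the answer is 1935/44.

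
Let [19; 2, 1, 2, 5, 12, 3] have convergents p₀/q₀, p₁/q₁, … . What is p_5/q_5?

10151/524

Using pₖ = aₖpₖ₋₁ + pₖ₋₂, qₖ = aₖqₖ₋₁ + qₖ₋₂ (with p₋₁=1, p₋₂=0, q₋₁=0, q₋₂=1):
  k=0: a=19, p=19, q=1
  k=1: a=2, p=39, q=2
  k=2: a=1, p=58, q=3
  k=3: a=2, p=155, q=8
  k=4: a=5, p=833, q=43
  k=5: a=12, p=10151, q=524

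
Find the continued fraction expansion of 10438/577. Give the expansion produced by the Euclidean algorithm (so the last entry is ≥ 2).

[18; 11, 10, 2, 2]

10438 = 18*577 + 52
577 = 11*52 + 5
52 = 10*5 + 2
5 = 2*2 + 1
2 = 2*1 + 0  (stop)
So 10438/577 = [18; 11, 10, 2, 2].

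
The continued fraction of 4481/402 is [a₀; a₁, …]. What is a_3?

4

4481 = 11·402 + 59   →  a_0 = 11
402 = 6·59 + 48   →  a_1 = 6
59 = 1·48 + 11   →  a_2 = 1
48 = 4·11 + 4   →  a_3 = 4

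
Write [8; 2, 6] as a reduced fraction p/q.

110/13

Using pₖ = aₖpₖ₋₁ + pₖ₋₂ and qₖ = aₖqₖ₋₁ + qₖ₋₂:
  k=0: a=8, p=8, q=1
  k=1: a=2, p=17, q=2
  k=2: a=6, p=110, q=13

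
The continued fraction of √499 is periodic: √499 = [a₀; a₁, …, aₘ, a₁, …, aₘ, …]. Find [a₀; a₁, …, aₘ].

a₀ = ⌊√499⌋ = 22.
With m₀=0, d₀=1 and mₖ₊₁ = dₖaₖ − mₖ, dₖ₊₁ = (n − mₖ₊₁²)/dₖ, aₖ₊₁ = ⌊(a₀+mₖ₊₁)/dₖ₊₁⌋:
  k=1: m=22, d=15, a=2
  k=2: m=8, d=29, a=1
  k=3: m=21, d=2, a=21
  k=4: m=21, d=29, a=1
  k=5: m=8, d=15, a=2
  k=6: m=22, d=1, a=44
d=1 and a=2a₀=44 at k=6, so the next step gives (m, d) = (22, 15) again — its k=1 value — and the period has length 6.

[22; 2, 1, 21, 1, 2, 44]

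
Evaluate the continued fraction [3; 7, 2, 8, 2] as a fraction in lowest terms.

843/269

Using pₖ = aₖpₖ₋₁ + pₖ₋₂ and qₖ = aₖqₖ₋₁ + qₖ₋₂:
  k=0: a=3, p=3, q=1
  k=1: a=7, p=22, q=7
  k=2: a=2, p=47, q=15
  k=3: a=8, p=398, q=127
  k=4: a=2, p=843, q=269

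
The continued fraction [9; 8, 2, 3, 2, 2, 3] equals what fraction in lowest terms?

10231/1122

Using pₖ = aₖpₖ₋₁ + pₖ₋₂ and qₖ = aₖqₖ₋₁ + qₖ₋₂:
  k=0: a=9, p=9, q=1
  k=1: a=8, p=73, q=8
  k=2: a=2, p=155, q=17
  k=3: a=3, p=538, q=59
  k=4: a=2, p=1231, q=135
  k=5: a=2, p=3000, q=329
  k=6: a=3, p=10231, q=1122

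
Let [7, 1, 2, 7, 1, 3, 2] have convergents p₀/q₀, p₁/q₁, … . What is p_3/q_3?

169/22

Using pₖ = aₖpₖ₋₁ + pₖ₋₂, qₖ = aₖqₖ₋₁ + qₖ₋₂ (with p₋₁=1, p₋₂=0, q₋₁=0, q₋₂=1):
  k=0: a=7, p=7, q=1
  k=1: a=1, p=8, q=1
  k=2: a=2, p=23, q=3
  k=3: a=7, p=169, q=22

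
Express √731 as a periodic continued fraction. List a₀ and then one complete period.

[27; 27, 54]

a₀ = ⌊√731⌋ = 27.
With m₀=0, d₀=1 and mₖ₊₁ = dₖaₖ − mₖ, dₖ₊₁ = (n − mₖ₊₁²)/dₖ, aₖ₊₁ = ⌊(a₀+mₖ₊₁)/dₖ₊₁⌋:
  k=1: m=27, d=2, a=27
  k=2: m=27, d=1, a=54
d=1 and a=2a₀=54 at k=2, so the next step gives (m, d) = (27, 2) again — its k=1 value — and the period has length 2.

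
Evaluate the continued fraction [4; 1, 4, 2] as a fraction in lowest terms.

Fold from the inside: start with 2/1.
  4 + 1/2 = 9/2
  1 + 2/9 = 11/9
  4 + 9/11 = 53/11

53/11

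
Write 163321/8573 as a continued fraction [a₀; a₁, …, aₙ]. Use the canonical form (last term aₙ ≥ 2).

163321 = 19·8573 + 434
8573 = 19·434 + 327
434 = 1·327 + 107
327 = 3·107 + 6
107 = 17·6 + 5
6 = 1·5 + 1
5 = 5·1 + 0  (stop)
So 163321/8573 = [19; 19, 1, 3, 17, 1, 5].

[19; 19, 1, 3, 17, 1, 5]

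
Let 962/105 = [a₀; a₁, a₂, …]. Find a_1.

962 = 9·105 + 17   →  a_0 = 9
105 = 6·17 + 3   →  a_1 = 6

6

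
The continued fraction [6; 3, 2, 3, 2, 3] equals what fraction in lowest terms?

1189/189

Fold from the inside: start with 3/1.
  2 + 1/3 = 7/3
  3 + 3/7 = 24/7
  2 + 7/24 = 55/24
  3 + 24/55 = 189/55
  6 + 55/189 = 1189/189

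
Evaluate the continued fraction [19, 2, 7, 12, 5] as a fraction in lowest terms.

Using pₖ = aₖpₖ₋₁ + pₖ₋₂ and qₖ = aₖqₖ₋₁ + qₖ₋₂:
  k=0: a=19, p=19, q=1
  k=1: a=2, p=39, q=2
  k=2: a=7, p=292, q=15
  k=3: a=12, p=3543, q=182
  k=4: a=5, p=18007, q=925

18007/925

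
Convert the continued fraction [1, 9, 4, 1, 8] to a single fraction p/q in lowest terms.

Using pₖ = aₖpₖ₋₁ + pₖ₋₂ and qₖ = aₖqₖ₋₁ + qₖ₋₂:
  k=0: a=1, p=1, q=1
  k=1: a=9, p=10, q=9
  k=2: a=4, p=41, q=37
  k=3: a=1, p=51, q=46
  k=4: a=8, p=449, q=405

449/405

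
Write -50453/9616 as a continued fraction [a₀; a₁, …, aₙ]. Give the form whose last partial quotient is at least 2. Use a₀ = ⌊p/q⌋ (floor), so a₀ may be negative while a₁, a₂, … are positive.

-50453 = -6*9616 + 7243
9616 = 1*7243 + 2373
7243 = 3*2373 + 124
2373 = 19*124 + 17
124 = 7*17 + 5
17 = 3*5 + 2
5 = 2*2 + 1
2 = 2*1 + 0  (stop)
So -50453/9616 = [-6; 1, 3, 19, 7, 3, 2, 2].

[-6; 1, 3, 19, 7, 3, 2, 2]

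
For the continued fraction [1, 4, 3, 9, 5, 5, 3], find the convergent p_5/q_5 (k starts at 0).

Using pₖ = aₖpₖ₋₁ + pₖ₋₂, qₖ = aₖqₖ₋₁ + qₖ₋₂ (with p₋₁=1, p₋₂=0, q₋₁=0, q₋₂=1):
  k=0: a=1, p=1, q=1
  k=1: a=4, p=5, q=4
  k=2: a=3, p=16, q=13
  k=3: a=9, p=149, q=121
  k=4: a=5, p=761, q=618
  k=5: a=5, p=3954, q=3211

3954/3211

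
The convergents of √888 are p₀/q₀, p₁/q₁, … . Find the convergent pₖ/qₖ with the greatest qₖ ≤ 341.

√888 = [29; 1, 3, 1, 58, …] (period length 4).
Convergents:
  p_0/q_0 = 29/1
  p_1/q_1 = 30/1
  p_2/q_2 = 119/4
  p_3/q_3 = 149/5
  p_4/q_4 = 8761/294
  p_5/q_5 = 8910/299
  p_6/q_6 = 35491/1191
q_5 = 299 ≤ 341 < 1191 = q_6, so the answer is 8910/299.

8910/299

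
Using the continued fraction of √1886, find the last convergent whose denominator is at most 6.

217/5

√1886 = [43; 2, 2, 1, 42, 1, 2, 2, 86, …] (period length 8).
Convergents:
  p_0/q_0 = 43/1
  p_1/q_1 = 87/2
  p_2/q_2 = 217/5
  p_3/q_3 = 304/7
q_2 = 5 ≤ 6 < 7 = q_3, so the answer is 217/5.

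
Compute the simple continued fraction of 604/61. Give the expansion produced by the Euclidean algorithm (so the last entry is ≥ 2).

604 = 9*61 + 55
61 = 1*55 + 6
55 = 9*6 + 1
6 = 6*1 + 0  (stop)
So 604/61 = [9; 1, 9, 6].

[9; 1, 9, 6]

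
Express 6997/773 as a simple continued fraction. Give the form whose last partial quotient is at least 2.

[9; 19, 3, 13]

6997 = 9·773 + 40
773 = 19·40 + 13
40 = 3·13 + 1
13 = 13·1 + 0  (stop)
So 6997/773 = [9; 19, 3, 13].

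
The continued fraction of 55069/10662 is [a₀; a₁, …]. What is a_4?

55069 = 5·10662 + 1759   →  a_0 = 5
10662 = 6·1759 + 108   →  a_1 = 6
1759 = 16·108 + 31   →  a_2 = 16
108 = 3·31 + 15   →  a_3 = 3
31 = 2·15 + 1   →  a_4 = 2

2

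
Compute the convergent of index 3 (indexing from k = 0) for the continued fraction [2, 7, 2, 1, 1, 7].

47/22

Using pₖ = aₖpₖ₋₁ + pₖ₋₂, qₖ = aₖqₖ₋₁ + qₖ₋₂ (with p₋₁=1, p₋₂=0, q₋₁=0, q₋₂=1):
  k=0: a=2, p=2, q=1
  k=1: a=7, p=15, q=7
  k=2: a=2, p=32, q=15
  k=3: a=1, p=47, q=22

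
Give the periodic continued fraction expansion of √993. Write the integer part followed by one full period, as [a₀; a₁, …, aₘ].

a₀ = ⌊√993⌋ = 31.

[31; 1, 1, 20, 1, 1, 62]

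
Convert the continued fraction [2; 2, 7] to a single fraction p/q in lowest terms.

37/15

Fold from the inside: start with 7/1.
  2 + 1/7 = 15/7
  2 + 7/15 = 37/15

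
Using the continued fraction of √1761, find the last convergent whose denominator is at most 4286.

98658/2351

√1761 = [41; 1, 26, 1, 82, …] (period length 4).
Convergents:
  p_0/q_0 = 41/1
  p_1/q_1 = 42/1
  p_2/q_2 = 1133/27
  p_3/q_3 = 1175/28
  p_4/q_4 = 97483/2323
  p_5/q_5 = 98658/2351
  p_6/q_6 = 2662591/63449
q_5 = 2351 ≤ 4286 < 63449 = q_6, so the answer is 98658/2351.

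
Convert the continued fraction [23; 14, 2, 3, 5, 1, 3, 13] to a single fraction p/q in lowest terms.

Fold from the inside: start with 13/1.
  3 + 1/13 = 40/13
  1 + 13/40 = 53/40
  5 + 40/53 = 305/53
  3 + 53/305 = 968/305
  2 + 305/968 = 2241/968
  14 + 968/2241 = 32342/2241
  23 + 2241/32342 = 746107/32342

746107/32342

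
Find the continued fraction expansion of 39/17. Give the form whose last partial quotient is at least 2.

39 = 2×17 + 5
17 = 3×5 + 2
5 = 2×2 + 1
2 = 2×1 + 0  (stop)
So 39/17 = [2; 3, 2, 2].

[2; 3, 2, 2]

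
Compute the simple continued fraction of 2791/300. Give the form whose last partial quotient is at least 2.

[9; 3, 3, 2, 1, 2, 3]

2791 = 9*300 + 91
300 = 3*91 + 27
91 = 3*27 + 10
27 = 2*10 + 7
10 = 1*7 + 3
7 = 2*3 + 1
3 = 3*1 + 0  (stop)
So 2791/300 = [9; 3, 3, 2, 1, 2, 3].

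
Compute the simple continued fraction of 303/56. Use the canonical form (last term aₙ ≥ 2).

[5; 2, 2, 3, 3]

303 = 5×56 + 23
56 = 2×23 + 10
23 = 2×10 + 3
10 = 3×3 + 1
3 = 3×1 + 0  (stop)
So 303/56 = [5; 2, 2, 3, 3].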